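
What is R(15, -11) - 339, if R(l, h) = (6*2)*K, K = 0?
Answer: -339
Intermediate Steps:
R(l, h) = 0 (R(l, h) = (6*2)*0 = 12*0 = 0)
R(15, -11) - 339 = 0 - 339 = -339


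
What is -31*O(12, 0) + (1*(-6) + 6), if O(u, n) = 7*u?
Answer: -2604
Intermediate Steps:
-31*O(12, 0) + (1*(-6) + 6) = -217*12 + (1*(-6) + 6) = -31*84 + (-6 + 6) = -2604 + 0 = -2604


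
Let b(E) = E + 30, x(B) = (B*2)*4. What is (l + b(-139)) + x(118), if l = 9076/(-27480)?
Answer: 5734181/6870 ≈ 834.67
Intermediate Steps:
x(B) = 8*B (x(B) = (2*B)*4 = 8*B)
b(E) = 30 + E
l = -2269/6870 (l = 9076*(-1/27480) = -2269/6870 ≈ -0.33028)
(l + b(-139)) + x(118) = (-2269/6870 + (30 - 139)) + 8*118 = (-2269/6870 - 109) + 944 = -751099/6870 + 944 = 5734181/6870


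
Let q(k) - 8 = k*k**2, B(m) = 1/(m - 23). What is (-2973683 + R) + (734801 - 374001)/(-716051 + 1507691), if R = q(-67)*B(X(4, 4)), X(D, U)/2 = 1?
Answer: -58568711128/19791 ≈ -2.9594e+6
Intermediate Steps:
X(D, U) = 2 (X(D, U) = 2*1 = 2)
B(m) = 1/(-23 + m)
q(k) = 8 + k**3 (q(k) = 8 + k*k**2 = 8 + k**3)
R = 42965/3 (R = (8 + (-67)**3)/(-23 + 2) = (8 - 300763)/(-21) = -300755*(-1/21) = 42965/3 ≈ 14322.)
(-2973683 + R) + (734801 - 374001)/(-716051 + 1507691) = (-2973683 + 42965/3) + (734801 - 374001)/(-716051 + 1507691) = -8878084/3 + 360800/791640 = -8878084/3 + 360800*(1/791640) = -8878084/3 + 9020/19791 = -58568711128/19791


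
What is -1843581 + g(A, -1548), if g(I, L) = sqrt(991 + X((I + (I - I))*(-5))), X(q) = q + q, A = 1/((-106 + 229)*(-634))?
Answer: -1843581 + sqrt(1506615593226)/38991 ≈ -1.8436e+6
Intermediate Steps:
A = -1/77982 (A = -1/634/123 = (1/123)*(-1/634) = -1/77982 ≈ -1.2823e-5)
X(q) = 2*q
g(I, L) = sqrt(991 - 10*I) (g(I, L) = sqrt(991 + 2*((I + (I - I))*(-5))) = sqrt(991 + 2*((I + 0)*(-5))) = sqrt(991 + 2*(I*(-5))) = sqrt(991 + 2*(-5*I)) = sqrt(991 - 10*I))
-1843581 + g(A, -1548) = -1843581 + sqrt(991 - 10*(-1/77982)) = -1843581 + sqrt(991 + 5/38991) = -1843581 + sqrt(38640086/38991) = -1843581 + sqrt(1506615593226)/38991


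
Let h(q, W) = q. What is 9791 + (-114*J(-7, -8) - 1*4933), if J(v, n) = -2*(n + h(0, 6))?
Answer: 3034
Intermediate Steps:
J(v, n) = -2*n (J(v, n) = -2*(n + 0) = -2*n)
9791 + (-114*J(-7, -8) - 1*4933) = 9791 + (-(-228)*(-8) - 1*4933) = 9791 + (-114*16 - 4933) = 9791 + (-1824 - 4933) = 9791 - 6757 = 3034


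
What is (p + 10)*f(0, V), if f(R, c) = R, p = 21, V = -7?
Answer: 0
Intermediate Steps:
(p + 10)*f(0, V) = (21 + 10)*0 = 31*0 = 0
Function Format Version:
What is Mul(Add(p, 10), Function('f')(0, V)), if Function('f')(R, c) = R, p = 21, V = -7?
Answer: 0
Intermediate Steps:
Mul(Add(p, 10), Function('f')(0, V)) = Mul(Add(21, 10), 0) = Mul(31, 0) = 0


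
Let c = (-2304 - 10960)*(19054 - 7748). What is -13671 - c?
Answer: 149949113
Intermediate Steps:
c = -149962784 (c = -13264*11306 = -149962784)
-13671 - c = -13671 - 1*(-149962784) = -13671 + 149962784 = 149949113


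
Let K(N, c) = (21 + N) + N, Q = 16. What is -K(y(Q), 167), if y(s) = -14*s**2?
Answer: 7147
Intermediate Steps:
K(N, c) = 21 + 2*N
-K(y(Q), 167) = -(21 + 2*(-14*16**2)) = -(21 + 2*(-14*256)) = -(21 + 2*(-3584)) = -(21 - 7168) = -1*(-7147) = 7147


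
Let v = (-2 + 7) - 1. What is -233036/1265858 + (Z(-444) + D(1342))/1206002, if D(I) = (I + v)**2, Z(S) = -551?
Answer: 1005817911249/763313639858 ≈ 1.3177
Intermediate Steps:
v = 4 (v = 5 - 1 = 4)
D(I) = (4 + I)**2 (D(I) = (I + 4)**2 = (4 + I)**2)
-233036/1265858 + (Z(-444) + D(1342))/1206002 = -233036/1265858 + (-551 + (4 + 1342)**2)/1206002 = -233036*1/1265858 + (-551 + 1346**2)*(1/1206002) = -116518/632929 + (-551 + 1811716)*(1/1206002) = -116518/632929 + 1811165*(1/1206002) = -116518/632929 + 1811165/1206002 = 1005817911249/763313639858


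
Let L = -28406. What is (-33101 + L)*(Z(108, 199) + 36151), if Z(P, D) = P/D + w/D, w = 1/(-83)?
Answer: -36726754150210/16517 ≈ -2.2236e+9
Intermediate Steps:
w = -1/83 ≈ -0.012048
Z(P, D) = -1/(83*D) + P/D (Z(P, D) = P/D - 1/(83*D) = -1/(83*D) + P/D)
(-33101 + L)*(Z(108, 199) + 36151) = (-33101 - 28406)*((-1/83 + 108)/199 + 36151) = -61507*((1/199)*(8963/83) + 36151) = -61507*(8963/16517 + 36151) = -61507*597115030/16517 = -36726754150210/16517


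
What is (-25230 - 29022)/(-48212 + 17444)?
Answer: 4521/2564 ≈ 1.7633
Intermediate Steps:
(-25230 - 29022)/(-48212 + 17444) = -54252/(-30768) = -54252*(-1/30768) = 4521/2564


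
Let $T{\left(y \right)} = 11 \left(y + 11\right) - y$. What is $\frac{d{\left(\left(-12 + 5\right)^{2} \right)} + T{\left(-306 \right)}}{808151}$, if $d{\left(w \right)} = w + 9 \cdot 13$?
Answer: $- \frac{2773}{808151} \approx -0.0034313$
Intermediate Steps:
$d{\left(w \right)} = 117 + w$ ($d{\left(w \right)} = w + 117 = 117 + w$)
$T{\left(y \right)} = 121 + 10 y$ ($T{\left(y \right)} = 11 \left(11 + y\right) - y = \left(121 + 11 y\right) - y = 121 + 10 y$)
$\frac{d{\left(\left(-12 + 5\right)^{2} \right)} + T{\left(-306 \right)}}{808151} = \frac{\left(117 + \left(-12 + 5\right)^{2}\right) + \left(121 + 10 \left(-306\right)\right)}{808151} = \left(\left(117 + \left(-7\right)^{2}\right) + \left(121 - 3060\right)\right) \frac{1}{808151} = \left(\left(117 + 49\right) - 2939\right) \frac{1}{808151} = \left(166 - 2939\right) \frac{1}{808151} = \left(-2773\right) \frac{1}{808151} = - \frac{2773}{808151}$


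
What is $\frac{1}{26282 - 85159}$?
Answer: $- \frac{1}{58877} \approx -1.6985 \cdot 10^{-5}$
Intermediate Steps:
$\frac{1}{26282 - 85159} = \frac{1}{-58877} = - \frac{1}{58877}$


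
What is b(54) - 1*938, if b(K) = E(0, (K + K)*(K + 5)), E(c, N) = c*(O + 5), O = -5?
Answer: -938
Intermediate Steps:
E(c, N) = 0 (E(c, N) = c*(-5 + 5) = c*0 = 0)
b(K) = 0
b(54) - 1*938 = 0 - 1*938 = 0 - 938 = -938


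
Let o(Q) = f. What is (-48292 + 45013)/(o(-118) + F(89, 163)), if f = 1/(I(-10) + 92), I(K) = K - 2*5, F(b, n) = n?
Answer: -236088/11737 ≈ -20.115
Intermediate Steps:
I(K) = -10 + K (I(K) = K - 10 = -10 + K)
f = 1/72 (f = 1/((-10 - 10) + 92) = 1/(-20 + 92) = 1/72 ≈ 0.013889)
o(Q) = 1/72
(-48292 + 45013)/(o(-118) + F(89, 163)) = (-48292 + 45013)/(1/72 + 163) = -3279/11737/72 = -3279*72/11737 = -236088/11737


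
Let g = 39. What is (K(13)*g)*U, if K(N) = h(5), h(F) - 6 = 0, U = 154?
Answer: 36036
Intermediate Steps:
h(F) = 6 (h(F) = 6 + 0 = 6)
K(N) = 6
(K(13)*g)*U = (6*39)*154 = 234*154 = 36036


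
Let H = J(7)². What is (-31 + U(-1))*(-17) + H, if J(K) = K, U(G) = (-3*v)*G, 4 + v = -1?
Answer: 831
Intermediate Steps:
v = -5 (v = -4 - 1 = -5)
U(G) = 15*G (U(G) = (-3*(-5))*G = 15*G)
H = 49 (H = 7² = 49)
(-31 + U(-1))*(-17) + H = (-31 + 15*(-1))*(-17) + 49 = (-31 - 15)*(-17) + 49 = -46*(-17) + 49 = 782 + 49 = 831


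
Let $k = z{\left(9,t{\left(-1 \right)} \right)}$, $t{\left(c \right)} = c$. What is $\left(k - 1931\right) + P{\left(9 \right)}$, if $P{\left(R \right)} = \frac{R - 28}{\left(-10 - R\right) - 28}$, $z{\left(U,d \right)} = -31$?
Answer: $- \frac{92195}{47} \approx -1961.6$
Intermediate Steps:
$k = -31$
$P{\left(R \right)} = \frac{-28 + R}{-38 - R}$
$\left(k - 1931\right) + P{\left(9 \right)} = \left(-31 - 1931\right) + \frac{28 - 9}{38 + 9} = -1962 + \frac{28 - 9}{47} = -1962 + \frac{1}{47} \cdot 19 = -1962 + \frac{19}{47} = - \frac{92195}{47}$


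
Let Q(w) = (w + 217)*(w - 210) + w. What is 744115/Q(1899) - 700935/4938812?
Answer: 1168624596875/17660317542276 ≈ 0.066172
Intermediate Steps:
Q(w) = w + (-210 + w)*(217 + w) (Q(w) = (217 + w)*(-210 + w) + w = (-210 + w)*(217 + w) + w = w + (-210 + w)*(217 + w))
744115/Q(1899) - 700935/4938812 = 744115/(-45570 + 1899² + 8*1899) - 700935/4938812 = 744115/(-45570 + 3606201 + 15192) - 700935*1/4938812 = 744115/3575823 - 700935/4938812 = 1168624596875/17660317542276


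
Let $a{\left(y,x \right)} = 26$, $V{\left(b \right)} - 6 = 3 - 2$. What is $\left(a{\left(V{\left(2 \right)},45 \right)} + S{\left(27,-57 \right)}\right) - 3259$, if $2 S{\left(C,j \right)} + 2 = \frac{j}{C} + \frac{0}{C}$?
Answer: $- \frac{58231}{18} \approx -3235.1$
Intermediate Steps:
$V{\left(b \right)} = 7$ ($V{\left(b \right)} = 6 + \left(3 - 2\right) = 6 + 1 = 7$)
$S{\left(C,j \right)} = -1 + \frac{j}{2 C}$ ($S{\left(C,j \right)} = -1 + \frac{\frac{j}{C} + \frac{0}{C}}{2} = -1 + \frac{\frac{j}{C} + 0}{2} = -1 + \frac{j \frac{1}{C}}{2} = -1 + \frac{j}{2 C}$)
$\left(a{\left(V{\left(2 \right)},45 \right)} + S{\left(27,-57 \right)}\right) - 3259 = \left(26 + \frac{\frac{1}{2} \left(-57\right) - 27}{27}\right) - 3259 = \left(26 + \frac{- \frac{57}{2} - 27}{27}\right) - 3259 = \left(26 + \frac{1}{27} \left(- \frac{111}{2}\right)\right) - 3259 = \left(26 - \frac{37}{18}\right) - 3259 = \frac{431}{18} - 3259 = - \frac{58231}{18}$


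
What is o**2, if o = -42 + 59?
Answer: 289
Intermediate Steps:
o = 17
o**2 = 17**2 = 289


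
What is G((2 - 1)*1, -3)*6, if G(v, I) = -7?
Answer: -42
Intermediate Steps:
G((2 - 1)*1, -3)*6 = -7*6 = -42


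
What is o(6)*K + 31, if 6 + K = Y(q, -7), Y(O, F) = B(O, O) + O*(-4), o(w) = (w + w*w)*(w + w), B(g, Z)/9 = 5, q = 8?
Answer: 3559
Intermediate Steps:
B(g, Z) = 45 (B(g, Z) = 9*5 = 45)
o(w) = 2*w*(w + w²) (o(w) = (w + w²)*(2*w) = 2*w*(w + w²))
Y(O, F) = 45 - 4*O (Y(O, F) = 45 + O*(-4) = 45 - 4*O)
K = 7 (K = -6 + (45 - 4*8) = -6 + (45 - 32) = -6 + 13 = 7)
o(6)*K + 31 = (2*6²*(1 + 6))*7 + 31 = (2*36*7)*7 + 31 = 504*7 + 31 = 3528 + 31 = 3559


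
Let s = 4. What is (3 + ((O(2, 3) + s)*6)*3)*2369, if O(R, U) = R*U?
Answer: 433527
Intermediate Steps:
(3 + ((O(2, 3) + s)*6)*3)*2369 = (3 + ((2*3 + 4)*6)*3)*2369 = (3 + ((6 + 4)*6)*3)*2369 = (3 + (10*6)*3)*2369 = (3 + 60*3)*2369 = (3 + 180)*2369 = 183*2369 = 433527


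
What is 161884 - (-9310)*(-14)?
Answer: 31544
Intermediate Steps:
161884 - (-9310)*(-14) = 161884 - 9310*14 = 161884 - 130340 = 31544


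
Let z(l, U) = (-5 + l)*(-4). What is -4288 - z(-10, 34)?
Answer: -4348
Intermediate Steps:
z(l, U) = 20 - 4*l
-4288 - z(-10, 34) = -4288 - (20 - 4*(-10)) = -4288 - (20 + 40) = -4288 - 1*60 = -4288 - 60 = -4348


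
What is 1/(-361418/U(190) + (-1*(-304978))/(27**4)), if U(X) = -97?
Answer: 51549777/192101926204 ≈ 0.00026835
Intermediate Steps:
1/(-361418/U(190) + (-1*(-304978))/(27**4)) = 1/(-361418/(-97) + (-1*(-304978))/(27**4)) = 1/(-361418*(-1/97) + 304978/531441) = 1/(361418/97 + 304978*(1/531441)) = 1/(361418/97 + 304978/531441) = 1/(192101926204/51549777) = 51549777/192101926204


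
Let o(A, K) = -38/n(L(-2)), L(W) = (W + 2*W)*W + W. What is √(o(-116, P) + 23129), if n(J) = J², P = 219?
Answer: √2312862/10 ≈ 152.08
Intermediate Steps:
L(W) = W + 3*W² (L(W) = (3*W)*W + W = 3*W² + W = W + 3*W²)
o(A, K) = -19/50 (o(A, K) = -38*1/(4*(1 + 3*(-2))²) = -38*1/(4*(1 - 6)²) = -38/((-2*(-5))²) = -38/(10²) = -38/100 = -38*1/100 = -19/50)
√(o(-116, P) + 23129) = √(-19/50 + 23129) = √(1156431/50) = √2312862/10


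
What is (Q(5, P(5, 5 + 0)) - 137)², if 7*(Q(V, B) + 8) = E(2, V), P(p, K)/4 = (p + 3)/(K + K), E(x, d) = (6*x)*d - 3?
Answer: 917764/49 ≈ 18730.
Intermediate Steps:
E(x, d) = -3 + 6*d*x (E(x, d) = 6*d*x - 3 = -3 + 6*d*x)
P(p, K) = 2*(3 + p)/K (P(p, K) = 4*((p + 3)/(K + K)) = 4*((3 + p)/((2*K))) = 4*((3 + p)*(1/(2*K))) = 4*((3 + p)/(2*K)) = 2*(3 + p)/K)
Q(V, B) = -59/7 + 12*V/7 (Q(V, B) = -8 + (-3 + 6*V*2)/7 = -8 + (-3 + 12*V)/7 = -8 + (-3/7 + 12*V/7) = -59/7 + 12*V/7)
(Q(5, P(5, 5 + 0)) - 137)² = ((-59/7 + (12/7)*5) - 137)² = ((-59/7 + 60/7) - 137)² = (⅐ - 137)² = (-958/7)² = 917764/49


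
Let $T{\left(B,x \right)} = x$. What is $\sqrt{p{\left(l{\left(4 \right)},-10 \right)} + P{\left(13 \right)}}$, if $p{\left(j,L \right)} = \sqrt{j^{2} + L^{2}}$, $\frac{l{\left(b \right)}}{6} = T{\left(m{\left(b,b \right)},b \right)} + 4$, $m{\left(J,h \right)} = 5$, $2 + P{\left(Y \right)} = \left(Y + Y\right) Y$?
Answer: $\sqrt{336 + 2 \sqrt{601}} \approx 19.622$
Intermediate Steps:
$P{\left(Y \right)} = -2 + 2 Y^{2}$ ($P{\left(Y \right)} = -2 + \left(Y + Y\right) Y = -2 + 2 Y Y = -2 + 2 Y^{2}$)
$l{\left(b \right)} = 24 + 6 b$ ($l{\left(b \right)} = 6 \left(b + 4\right) = 6 \left(4 + b\right) = 24 + 6 b$)
$p{\left(j,L \right)} = \sqrt{L^{2} + j^{2}}$
$\sqrt{p{\left(l{\left(4 \right)},-10 \right)} + P{\left(13 \right)}} = \sqrt{\sqrt{\left(-10\right)^{2} + \left(24 + 6 \cdot 4\right)^{2}} - \left(2 - 2 \cdot 13^{2}\right)} = \sqrt{\sqrt{100 + \left(24 + 24\right)^{2}} + \left(-2 + 2 \cdot 169\right)} = \sqrt{\sqrt{100 + 48^{2}} + \left(-2 + 338\right)} = \sqrt{\sqrt{100 + 2304} + 336} = \sqrt{\sqrt{2404} + 336} = \sqrt{2 \sqrt{601} + 336} = \sqrt{336 + 2 \sqrt{601}}$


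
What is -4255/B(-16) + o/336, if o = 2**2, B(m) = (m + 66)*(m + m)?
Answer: 17951/6720 ≈ 2.6713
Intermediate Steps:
B(m) = 2*m*(66 + m) (B(m) = (66 + m)*(2*m) = 2*m*(66 + m))
o = 4
-4255/B(-16) + o/336 = -4255*(-1/(32*(66 - 16))) + 4/336 = -4255/(2*(-16)*50) + 4*(1/336) = -4255/(-1600) + 1/84 = -4255*(-1/1600) + 1/84 = 851/320 + 1/84 = 17951/6720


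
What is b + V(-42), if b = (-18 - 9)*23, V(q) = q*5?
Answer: -831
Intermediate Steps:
V(q) = 5*q
b = -621 (b = -27*23 = -621)
b + V(-42) = -621 + 5*(-42) = -621 - 210 = -831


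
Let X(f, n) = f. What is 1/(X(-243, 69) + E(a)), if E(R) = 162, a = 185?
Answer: -1/81 ≈ -0.012346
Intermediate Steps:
1/(X(-243, 69) + E(a)) = 1/(-243 + 162) = 1/(-81) = -1/81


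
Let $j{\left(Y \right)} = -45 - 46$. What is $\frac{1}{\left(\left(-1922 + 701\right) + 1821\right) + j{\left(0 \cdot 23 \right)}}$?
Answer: $\frac{1}{509} \approx 0.0019646$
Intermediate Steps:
$j{\left(Y \right)} = -91$ ($j{\left(Y \right)} = -45 - 46 = -91$)
$\frac{1}{\left(\left(-1922 + 701\right) + 1821\right) + j{\left(0 \cdot 23 \right)}} = \frac{1}{\left(\left(-1922 + 701\right) + 1821\right) - 91} = \frac{1}{\left(-1221 + 1821\right) - 91} = \frac{1}{600 - 91} = \frac{1}{509}$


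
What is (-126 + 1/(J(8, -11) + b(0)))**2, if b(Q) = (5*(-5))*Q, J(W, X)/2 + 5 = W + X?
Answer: 4068289/256 ≈ 15892.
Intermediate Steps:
J(W, X) = -10 + 2*W + 2*X (J(W, X) = -10 + 2*(W + X) = -10 + (2*W + 2*X) = -10 + 2*W + 2*X)
b(Q) = -25*Q
(-126 + 1/(J(8, -11) + b(0)))**2 = (-126 + 1/((-10 + 2*8 + 2*(-11)) - 25*0))**2 = (-126 + 1/((-10 + 16 - 22) + 0))**2 = (-126 + 1/(-16 + 0))**2 = (-126 + 1/(-16))**2 = (-126 - 1/16)**2 = (-2017/16)**2 = 4068289/256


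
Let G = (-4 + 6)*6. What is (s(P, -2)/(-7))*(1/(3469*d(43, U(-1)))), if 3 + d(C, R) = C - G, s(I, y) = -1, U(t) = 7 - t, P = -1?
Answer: 1/679924 ≈ 1.4708e-6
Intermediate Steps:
G = 12 (G = 2*6 = 12)
d(C, R) = -15 + C (d(C, R) = -3 + (C - 1*12) = -3 + (C - 12) = -3 + (-12 + C) = -15 + C)
(s(P, -2)/(-7))*(1/(3469*d(43, U(-1)))) = (-1/(-7))*(1/(3469*(-15 + 43))) = (-1*(-1/7))*((1/3469)/28) = ((1/3469)*(1/28))/7 = (1/7)*(1/97132) = 1/679924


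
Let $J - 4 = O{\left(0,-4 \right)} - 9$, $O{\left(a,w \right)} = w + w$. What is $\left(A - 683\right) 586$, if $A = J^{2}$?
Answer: $-301204$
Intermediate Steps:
$O{\left(a,w \right)} = 2 w$
$J = -13$ ($J = 4 + \left(2 \left(-4\right) - 9\right) = 4 - 17 = -13$)
$A = 169$ ($A = \left(-13\right)^{2} = 169$)
$\left(A - 683\right) 586 = \left(169 - 683\right) 586 = \left(-514\right) 586 = -301204$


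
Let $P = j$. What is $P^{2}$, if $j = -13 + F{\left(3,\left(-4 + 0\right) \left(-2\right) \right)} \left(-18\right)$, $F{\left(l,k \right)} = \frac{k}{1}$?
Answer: $24649$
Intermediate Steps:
$F{\left(l,k \right)} = k$ ($F{\left(l,k \right)} = k 1 = k$)
$j = -157$ ($j = -13 + \left(-4 + 0\right) \left(-2\right) \left(-18\right) = -13 + \left(-4\right) \left(-2\right) \left(-18\right) = -13 + 8 \left(-18\right) = -13 - 144 = -157$)
$P = -157$
$P^{2} = \left(-157\right)^{2} = 24649$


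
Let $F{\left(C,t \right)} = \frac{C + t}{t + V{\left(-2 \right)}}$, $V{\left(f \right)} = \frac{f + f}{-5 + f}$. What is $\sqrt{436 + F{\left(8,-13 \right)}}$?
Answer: $\frac{\sqrt{3303129}}{87} \approx 20.89$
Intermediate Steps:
$V{\left(f \right)} = \frac{2 f}{-5 + f}$
$F{\left(C,t \right)} = \frac{C + t}{\frac{4}{7} + t}$ ($F{\left(C,t \right)} = \frac{C + t}{t + 2 \left(-2\right) \frac{1}{-5 - 2}} = \frac{C + t}{t + 2 \left(-2\right) \frac{1}{-7}} = \frac{C + t}{t + 2 \left(-2\right) \left(- \frac{1}{7}\right)} = \frac{C + t}{t + \frac{4}{7}} = \frac{C + t}{\frac{4}{7} + t}$)
$\sqrt{436 + F{\left(8,-13 \right)}} = \sqrt{436 + \frac{7 \left(8 - 13\right)}{4 + 7 \left(-13\right)}} = \sqrt{436 + 7 \frac{1}{4 - 91} \left(-5\right)} = \sqrt{436 + 7 \frac{1}{-87} \left(-5\right)} = \sqrt{436 + 7 \left(- \frac{1}{87}\right) \left(-5\right)} = \sqrt{436 + \frac{35}{87}} = \sqrt{\frac{37967}{87}} = \frac{\sqrt{3303129}}{87}$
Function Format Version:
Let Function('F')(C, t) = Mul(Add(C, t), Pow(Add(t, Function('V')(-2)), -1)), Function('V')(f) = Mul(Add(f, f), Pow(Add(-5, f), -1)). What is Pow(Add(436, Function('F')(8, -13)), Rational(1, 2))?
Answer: Mul(Rational(1, 87), Pow(3303129, Rational(1, 2))) ≈ 20.890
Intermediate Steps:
Function('V')(f) = Mul(2, f, Pow(Add(-5, f), -1)) (Function('V')(f) = Mul(Mul(2, f), Pow(Add(-5, f), -1)) = Mul(2, f, Pow(Add(-5, f), -1)))
Function('F')(C, t) = Mul(Pow(Add(Rational(4, 7), t), -1), Add(C, t)) (Function('F')(C, t) = Mul(Add(C, t), Pow(Add(t, Mul(2, -2, Pow(Add(-5, -2), -1))), -1)) = Mul(Add(C, t), Pow(Add(t, Mul(2, -2, Pow(-7, -1))), -1)) = Mul(Add(C, t), Pow(Add(t, Mul(2, -2, Rational(-1, 7))), -1)) = Mul(Add(C, t), Pow(Add(t, Rational(4, 7)), -1)) = Mul(Add(C, t), Pow(Add(Rational(4, 7), t), -1)) = Mul(Pow(Add(Rational(4, 7), t), -1), Add(C, t)))
Pow(Add(436, Function('F')(8, -13)), Rational(1, 2)) = Pow(Add(436, Mul(7, Pow(Add(4, Mul(7, -13)), -1), Add(8, -13))), Rational(1, 2)) = Pow(Add(436, Mul(7, Pow(Add(4, -91), -1), -5)), Rational(1, 2)) = Pow(Add(436, Mul(7, Pow(-87, -1), -5)), Rational(1, 2)) = Pow(Add(436, Mul(7, Rational(-1, 87), -5)), Rational(1, 2)) = Pow(Add(436, Rational(35, 87)), Rational(1, 2)) = Pow(Rational(37967, 87), Rational(1, 2)) = Mul(Rational(1, 87), Pow(3303129, Rational(1, 2)))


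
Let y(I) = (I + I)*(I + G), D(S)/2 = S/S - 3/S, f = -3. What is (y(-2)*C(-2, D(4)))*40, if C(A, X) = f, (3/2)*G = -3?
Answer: -1920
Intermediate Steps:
G = -2 (G = (⅔)*(-3) = -2)
D(S) = 2 - 6/S (D(S) = 2*(S/S - 3/S) = 2*(1 - 3/S) = 2 - 6/S)
C(A, X) = -3
y(I) = 2*I*(-2 + I) (y(I) = (I + I)*(I - 2) = (2*I)*(-2 + I) = 2*I*(-2 + I))
(y(-2)*C(-2, D(4)))*40 = ((2*(-2)*(-2 - 2))*(-3))*40 = ((2*(-2)*(-4))*(-3))*40 = (16*(-3))*40 = -48*40 = -1920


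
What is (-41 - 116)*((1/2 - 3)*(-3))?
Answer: -2355/2 ≈ -1177.5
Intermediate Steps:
(-41 - 116)*((1/2 - 3)*(-3)) = -157*(1/2 - 3)*(-3) = -(-785)*(-3)/2 = -157*15/2 = -2355/2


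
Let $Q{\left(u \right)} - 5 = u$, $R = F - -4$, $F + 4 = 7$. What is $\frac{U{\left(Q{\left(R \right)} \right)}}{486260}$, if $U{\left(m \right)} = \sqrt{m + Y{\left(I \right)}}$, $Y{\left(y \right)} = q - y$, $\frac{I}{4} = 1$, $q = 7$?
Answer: $\frac{\sqrt{15}}{486260} \approx 7.9648 \cdot 10^{-6}$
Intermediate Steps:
$F = 3$ ($F = -4 + 7 = 3$)
$R = 7$ ($R = 3 - -4 = 3 + 4 = 7$)
$Q{\left(u \right)} = 5 + u$
$I = 4$ ($I = 4 \cdot 1 = 4$)
$Y{\left(y \right)} = 7 - y$
$U{\left(m \right)} = \sqrt{3 + m}$ ($U{\left(m \right)} = \sqrt{m + \left(7 - 4\right)} = \sqrt{m + 3} = \sqrt{3 + m}$)
$\frac{U{\left(Q{\left(R \right)} \right)}}{486260} = \frac{\sqrt{3 + \left(5 + 7\right)}}{486260} = \sqrt{3 + 12} \cdot \frac{1}{486260} = \sqrt{15} \cdot \frac{1}{486260} = \frac{\sqrt{15}}{486260}$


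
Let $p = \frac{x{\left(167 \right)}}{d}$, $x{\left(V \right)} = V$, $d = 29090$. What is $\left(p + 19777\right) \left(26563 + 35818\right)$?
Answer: $\frac{35888606303957}{29090} \approx 1.2337 \cdot 10^{9}$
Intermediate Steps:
$p = \frac{167}{29090} \approx 0.0057408$
$\left(p + 19777\right) \left(26563 + 35818\right) = \left(\frac{167}{29090} + 19777\right) \left(26563 + 35818\right) = \frac{575313097}{29090} \cdot 62381 = \frac{35888606303957}{29090}$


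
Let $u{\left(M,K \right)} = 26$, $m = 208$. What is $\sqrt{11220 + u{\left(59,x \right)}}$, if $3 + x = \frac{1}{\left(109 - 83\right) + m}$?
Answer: $\sqrt{11246} \approx 106.05$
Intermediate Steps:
$x = - \frac{701}{234}$ ($x = -3 + \frac{1}{\left(109 - 83\right) + 208} = -3 + \frac{1}{26 + 208} = -3 + \frac{1}{234} = - \frac{701}{234} \approx -2.9957$)
$\sqrt{11220 + u{\left(59,x \right)}} = \sqrt{11220 + 26} = \sqrt{11246}$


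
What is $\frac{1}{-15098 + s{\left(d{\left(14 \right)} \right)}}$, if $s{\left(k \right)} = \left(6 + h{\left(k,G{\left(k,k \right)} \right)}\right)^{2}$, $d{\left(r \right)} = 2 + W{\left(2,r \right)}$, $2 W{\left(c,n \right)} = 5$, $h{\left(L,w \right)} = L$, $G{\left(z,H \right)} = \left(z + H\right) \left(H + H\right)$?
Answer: $- \frac{4}{59951} \approx -6.6721 \cdot 10^{-5}$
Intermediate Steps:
$G{\left(z,H \right)} = 2 H \left(H + z\right)$ ($G{\left(z,H \right)} = \left(H + z\right) 2 H = 2 H \left(H + z\right)$)
$W{\left(c,n \right)} = \frac{5}{2}$ ($W{\left(c,n \right)} = \frac{1}{2} \cdot 5 = \frac{5}{2}$)
$d{\left(r \right)} = \frac{9}{2}$ ($d{\left(r \right)} = 2 + \frac{5}{2} = \frac{9}{2}$)
$s{\left(k \right)} = \left(6 + k\right)^{2}$
$\frac{1}{-15098 + s{\left(d{\left(14 \right)} \right)}} = \frac{1}{-15098 + \left(6 + \frac{9}{2}\right)^{2}} = \frac{1}{-15098 + \left(\frac{21}{2}\right)^{2}} = \frac{1}{-15098 + \frac{441}{4}} = \frac{1}{- \frac{59951}{4}} = - \frac{4}{59951}$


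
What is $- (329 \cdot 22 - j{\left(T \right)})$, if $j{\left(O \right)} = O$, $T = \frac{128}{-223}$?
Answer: $- \frac{1614202}{223} \approx -7238.6$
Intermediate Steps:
$T = - \frac{128}{223}$ ($T = 128 \left(- \frac{1}{223}\right) = - \frac{128}{223} \approx -0.57399$)
$- (329 \cdot 22 - j{\left(T \right)}) = - (329 \cdot 22 - - \frac{128}{223}) = - (7238 + \frac{128}{223}) = \left(-1\right) \frac{1614202}{223} = - \frac{1614202}{223}$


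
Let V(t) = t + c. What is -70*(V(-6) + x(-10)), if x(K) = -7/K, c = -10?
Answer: 1071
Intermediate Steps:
V(t) = -10 + t (V(t) = t - 10 = -10 + t)
-70*(V(-6) + x(-10)) = -70*((-10 - 6) - 7/(-10)) = -70*(-16 - 7*(-1/10)) = -70*(-16 + 7/10) = -70*(-153/10) = 1071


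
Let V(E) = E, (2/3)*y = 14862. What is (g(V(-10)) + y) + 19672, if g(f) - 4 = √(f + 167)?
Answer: 41969 + √157 ≈ 41982.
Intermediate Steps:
y = 22293 (y = (3/2)*14862 = 22293)
g(f) = 4 + √(167 + f) (g(f) = 4 + √(f + 167) = 4 + √(167 + f))
(g(V(-10)) + y) + 19672 = ((4 + √(167 - 10)) + 22293) + 19672 = ((4 + √157) + 22293) + 19672 = (22297 + √157) + 19672 = 41969 + √157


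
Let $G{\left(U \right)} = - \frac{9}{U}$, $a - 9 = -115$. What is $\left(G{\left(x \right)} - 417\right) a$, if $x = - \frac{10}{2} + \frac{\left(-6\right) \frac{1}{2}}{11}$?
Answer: $\frac{1276611}{29} \approx 44021.0$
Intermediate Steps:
$a = -106$ ($a = 9 - 115 = -106$)
$x = - \frac{58}{11}$ ($x = \left(-10\right) \frac{1}{2} + \left(-6\right) \frac{1}{2} \cdot \frac{1}{11} = -5 - \frac{3}{11} = - \frac{58}{11} \approx -5.2727$)
$\left(G{\left(x \right)} - 417\right) a = \left(- \frac{9}{- \frac{58}{11}} - 417\right) \left(-106\right) = \left(\left(-9\right) \left(- \frac{11}{58}\right) - 417\right) \left(-106\right) = \left(\frac{99}{58} - 417\right) \left(-106\right) = \left(- \frac{24087}{58}\right) \left(-106\right) = \frac{1276611}{29}$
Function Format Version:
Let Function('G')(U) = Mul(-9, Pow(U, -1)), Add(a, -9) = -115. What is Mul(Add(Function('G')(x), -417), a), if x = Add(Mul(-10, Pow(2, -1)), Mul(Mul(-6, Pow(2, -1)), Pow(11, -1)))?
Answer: Rational(1276611, 29) ≈ 44021.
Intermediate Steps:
a = -106 (a = Add(9, -115) = -106)
x = Rational(-58, 11) (x = Add(Mul(-10, Rational(1, 2)), Mul(Mul(-6, Rational(1, 2)), Rational(1, 11))) = Add(-5, Mul(-3, Rational(1, 11))) = Add(-5, Rational(-3, 11)) = Rational(-58, 11) ≈ -5.2727)
Mul(Add(Function('G')(x), -417), a) = Mul(Add(Mul(-9, Pow(Rational(-58, 11), -1)), -417), -106) = Mul(Add(Mul(-9, Rational(-11, 58)), -417), -106) = Mul(Add(Rational(99, 58), -417), -106) = Mul(Rational(-24087, 58), -106) = Rational(1276611, 29)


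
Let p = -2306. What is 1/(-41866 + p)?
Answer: -1/44172 ≈ -2.2639e-5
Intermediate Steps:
1/(-41866 + p) = 1/(-41866 - 2306) = 1/(-44172) = -1/44172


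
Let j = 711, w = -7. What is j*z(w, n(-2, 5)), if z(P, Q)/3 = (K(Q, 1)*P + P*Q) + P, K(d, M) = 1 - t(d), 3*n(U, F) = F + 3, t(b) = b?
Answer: -29862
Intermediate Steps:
n(U, F) = 1 + F/3 (n(U, F) = (F + 3)/3 = (3 + F)/3 = 1 + F/3)
K(d, M) = 1 - d
z(P, Q) = 3*P + 3*P*Q + 3*P*(1 - Q) (z(P, Q) = 3*(((1 - Q)*P + P*Q) + P) = 3*((P*(1 - Q) + P*Q) + P) = 3*((P*Q + P*(1 - Q)) + P) = 3*(P + P*Q + P*(1 - Q)) = 3*P + 3*P*Q + 3*P*(1 - Q))
j*z(w, n(-2, 5)) = 711*(6*(-7)) = 711*(-42) = -29862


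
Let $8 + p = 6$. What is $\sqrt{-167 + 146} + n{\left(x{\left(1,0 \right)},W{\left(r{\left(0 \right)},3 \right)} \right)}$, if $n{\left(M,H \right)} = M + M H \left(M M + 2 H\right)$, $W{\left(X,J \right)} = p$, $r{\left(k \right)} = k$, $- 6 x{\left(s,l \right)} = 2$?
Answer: $- \frac{79}{27} + i \sqrt{21} \approx -2.9259 + 4.5826 i$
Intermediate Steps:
$x{\left(s,l \right)} = - \frac{1}{3}$ ($x{\left(s,l \right)} = \left(- \frac{1}{6}\right) 2 = - \frac{1}{3}$)
$p = -2$ ($p = -8 + 6 = -2$)
$W{\left(X,J \right)} = -2$
$n{\left(M,H \right)} = M + H M \left(M^{2} + 2 H\right)$
$\sqrt{-167 + 146} + n{\left(x{\left(1,0 \right)},W{\left(r{\left(0 \right)},3 \right)} \right)} = \sqrt{-167 + 146} - \frac{1 + 2 \left(-2\right)^{2} - 2 \left(- \frac{1}{3}\right)^{2}}{3} = \sqrt{-21} - \frac{1 + 2 \cdot 4 - \frac{2}{9}}{3} = i \sqrt{21} - \frac{1 + 8 - \frac{2}{9}}{3} = i \sqrt{21} - \frac{79}{27} = - \frac{79}{27} + i \sqrt{21}$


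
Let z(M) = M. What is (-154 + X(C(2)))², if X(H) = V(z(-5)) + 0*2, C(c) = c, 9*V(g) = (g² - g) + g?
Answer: 1852321/81 ≈ 22868.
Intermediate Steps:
V(g) = g²/9 (V(g) = ((g² - g) + g)/9 = g²/9)
X(H) = 25/9 (X(H) = (⅑)*(-5)² + 0*2 = (⅑)*25 + 0 = 25/9 + 0 = 25/9)
(-154 + X(C(2)))² = (-154 + 25/9)² = (-1361/9)² = 1852321/81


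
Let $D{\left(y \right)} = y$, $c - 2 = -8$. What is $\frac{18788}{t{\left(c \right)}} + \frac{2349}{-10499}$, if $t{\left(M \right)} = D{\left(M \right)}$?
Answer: $- \frac{98634653}{31497} \approx -3131.6$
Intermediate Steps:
$c = -6$ ($c = 2 - 8 = -6$)
$t{\left(M \right)} = M$
$\frac{18788}{t{\left(c \right)}} + \frac{2349}{-10499} = \frac{18788}{-6} + \frac{2349}{-10499} = 18788 \left(- \frac{1}{6}\right) + 2349 \left(- \frac{1}{10499}\right) = - \frac{9394}{3} - \frac{2349}{10499} = - \frac{98634653}{31497}$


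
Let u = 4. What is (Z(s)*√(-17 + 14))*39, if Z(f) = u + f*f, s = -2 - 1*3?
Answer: 1131*I*√3 ≈ 1958.9*I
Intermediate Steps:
s = -5 (s = -2 - 3 = -5)
Z(f) = 4 + f² (Z(f) = 4 + f*f = 4 + f²)
(Z(s)*√(-17 + 14))*39 = ((4 + (-5)²)*√(-17 + 14))*39 = ((4 + 25)*√(-3))*39 = (29*(I*√3))*39 = (29*I*√3)*39 = 1131*I*√3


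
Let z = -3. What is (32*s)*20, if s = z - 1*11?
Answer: -8960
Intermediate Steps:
s = -14 (s = -3 - 1*11 = -3 - 11 = -14)
(32*s)*20 = (32*(-14))*20 = -448*20 = -8960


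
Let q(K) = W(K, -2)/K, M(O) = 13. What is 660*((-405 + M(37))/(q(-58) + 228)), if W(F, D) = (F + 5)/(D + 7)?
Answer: -75028800/66173 ≈ -1133.8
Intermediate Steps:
W(F, D) = (5 + F)/(7 + D)
q(K) = (1 + K/5)/K (q(K) = ((5 + K)/(7 - 2))/K = ((5 + K)/5)/K = (1 + K/5)/K)
660*((-405 + M(37))/(q(-58) + 228)) = 660*((-405 + 13)/((⅕)*(5 - 58)/(-58) + 228)) = 660*(-392/((⅕)*(-1/58)*(-53) + 228)) = 660*(-392/(53/290 + 228)) = 660*(-392/66173/290) = 660*(-392*290/66173) = 660*(-113680/66173) = -75028800/66173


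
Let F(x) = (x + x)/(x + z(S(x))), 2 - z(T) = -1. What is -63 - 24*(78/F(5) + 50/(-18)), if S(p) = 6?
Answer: -22409/15 ≈ -1493.9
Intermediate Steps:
z(T) = 3 (z(T) = 2 - 1*(-1) = 2 + 1 = 3)
F(x) = 2*x/(3 + x) (F(x) = (x + x)/(x + 3) = (2*x)/(3 + x) = 2*x/(3 + x))
-63 - 24*(78/F(5) + 50/(-18)) = -63 - 24*(78/((2*5/(3 + 5))) + 50/(-18)) = -63 - 24*(78/((2*5/8)) + 50*(-1/18)) = -63 - 24*(78/((2*5*(1/8))) - 25/9) = -63 - 24*(78/(5/4) - 25/9) = -63 - 24*(78*(4/5) - 25/9) = -63 - 24*(312/5 - 25/9) = -63 - 24*2683/45 = -63 - 21464/15 = -22409/15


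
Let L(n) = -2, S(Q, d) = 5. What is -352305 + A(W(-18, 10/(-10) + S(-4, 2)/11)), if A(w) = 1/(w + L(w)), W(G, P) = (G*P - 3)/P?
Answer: -10216847/29 ≈ -3.5231e+5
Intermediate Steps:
W(G, P) = (-3 + G*P)/P
A(w) = 1/(-2 + w) (A(w) = 1/(w - 2) = 1/(-2 + w))
-352305 + A(W(-18, 10/(-10) + S(-4, 2)/11)) = -352305 + 1/(-2 + (-18 - 3/(10/(-10) + 5/11))) = -352305 + 1/(-2 + (-18 - 3/(10*(-⅒) + 5*(1/11)))) = -352305 + 1/(-2 + (-18 - 3/(-1 + 5/11))) = -352305 + 1/(-2 + (-18 - 3/(-6/11))) = -352305 + 1/(-2 + (-18 - 3*(-11/6))) = -352305 + 1/(-2 + (-18 + 11/2)) = -352305 + 1/(-2 - 25/2) = -352305 + 1/(-29/2) = -352305 - 2/29 = -10216847/29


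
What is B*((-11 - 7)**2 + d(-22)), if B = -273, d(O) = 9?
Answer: -90909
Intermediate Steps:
B*((-11 - 7)**2 + d(-22)) = -273*((-11 - 7)**2 + 9) = -273*((-18)**2 + 9) = -273*(324 + 9) = -273*333 = -90909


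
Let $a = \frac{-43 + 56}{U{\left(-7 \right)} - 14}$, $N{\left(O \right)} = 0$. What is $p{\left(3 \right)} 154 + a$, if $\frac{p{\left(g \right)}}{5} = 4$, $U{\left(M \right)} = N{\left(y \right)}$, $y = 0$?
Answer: $\frac{43107}{14} \approx 3079.1$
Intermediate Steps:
$U{\left(M \right)} = 0$
$p{\left(g \right)} = 20$ ($p{\left(g \right)} = 5 \cdot 4 = 20$)
$a = - \frac{13}{14}$ ($a = \frac{-43 + 56}{0 - 14} = \frac{13}{-14} = 13 \left(- \frac{1}{14}\right) = - \frac{13}{14} \approx -0.92857$)
$p{\left(3 \right)} 154 + a = 20 \cdot 154 - \frac{13}{14} = 3080 - \frac{13}{14} = \frac{43107}{14}$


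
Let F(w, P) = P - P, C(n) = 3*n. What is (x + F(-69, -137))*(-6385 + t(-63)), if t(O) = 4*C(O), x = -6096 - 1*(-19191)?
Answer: -93511395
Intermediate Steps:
x = 13095 (x = -6096 + 19191 = 13095)
F(w, P) = 0
t(O) = 12*O (t(O) = 4*(3*O) = 12*O)
(x + F(-69, -137))*(-6385 + t(-63)) = (13095 + 0)*(-6385 + 12*(-63)) = 13095*(-6385 - 756) = 13095*(-7141) = -93511395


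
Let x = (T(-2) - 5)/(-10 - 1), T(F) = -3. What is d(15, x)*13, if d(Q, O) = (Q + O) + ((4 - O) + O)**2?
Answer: 4537/11 ≈ 412.45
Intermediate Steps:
x = 8/11 (x = (-3 - 5)/(-10 - 1) = -8/(-11) = -8*(-1/11) = 8/11 ≈ 0.72727)
d(Q, O) = 16 + O + Q (d(Q, O) = (O + Q) + 4**2 = (O + Q) + 16 = 16 + O + Q)
d(15, x)*13 = (16 + 8/11 + 15)*13 = (349/11)*13 = 4537/11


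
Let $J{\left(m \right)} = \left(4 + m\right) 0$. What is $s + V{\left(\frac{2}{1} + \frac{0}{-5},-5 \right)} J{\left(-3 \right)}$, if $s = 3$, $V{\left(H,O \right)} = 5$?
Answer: $3$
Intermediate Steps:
$J{\left(m \right)} = 0$
$s + V{\left(\frac{2}{1} + \frac{0}{-5},-5 \right)} J{\left(-3 \right)} = 3 + 5 \cdot 0 = 3 + 0 = 3$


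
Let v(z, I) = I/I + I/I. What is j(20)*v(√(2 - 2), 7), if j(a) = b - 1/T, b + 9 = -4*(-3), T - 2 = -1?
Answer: 4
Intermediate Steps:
T = 1 (T = 2 - 1 = 1)
b = 3 (b = -9 - 4*(-3) = -9 + 12 = 3)
j(a) = 2 (j(a) = 3 - 1/1 = 3 + 1*(-1) = 3 - 1 = 2)
v(z, I) = 2 (v(z, I) = 1 + 1 = 2)
j(20)*v(√(2 - 2), 7) = 2*2 = 4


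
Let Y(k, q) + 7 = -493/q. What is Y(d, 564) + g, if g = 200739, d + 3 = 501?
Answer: 113212355/564 ≈ 2.0073e+5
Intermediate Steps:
d = 498 (d = -3 + 501 = 498)
Y(k, q) = -7 - 493/q
Y(d, 564) + g = (-7 - 493/564) + 200739 = -4441/564 + 200739 = 113212355/564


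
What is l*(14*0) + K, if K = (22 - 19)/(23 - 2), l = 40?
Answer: ⅐ ≈ 0.14286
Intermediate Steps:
K = ⅐ (K = 3/21 = 3*(1/21) = ⅐ ≈ 0.14286)
l*(14*0) + K = 40*(14*0) + ⅐ = 40*0 + ⅐ = 0 + ⅐ = ⅐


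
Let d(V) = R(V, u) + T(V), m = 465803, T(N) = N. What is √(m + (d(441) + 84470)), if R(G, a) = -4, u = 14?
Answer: 3*√61190 ≈ 742.10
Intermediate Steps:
d(V) = -4 + V
√(m + (d(441) + 84470)) = √(465803 + ((-4 + 441) + 84470)) = √(465803 + (437 + 84470)) = √(465803 + 84907) = √550710 = 3*√61190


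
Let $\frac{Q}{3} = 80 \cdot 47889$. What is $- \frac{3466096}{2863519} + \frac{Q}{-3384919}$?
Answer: $- \frac{44643908940064}{9692779869961} \approx -4.6059$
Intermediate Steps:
$Q = 11493360$ ($Q = 3 \cdot 80 \cdot 47889 = 3 \cdot 3831120 = 11493360$)
$- \frac{3466096}{2863519} + \frac{Q}{-3384919} = - \frac{3466096}{2863519} + \frac{11493360}{-3384919} = \left(-3466096\right) \frac{1}{2863519} + 11493360 \left(- \frac{1}{3384919}\right) = - \frac{3466096}{2863519} - \frac{11493360}{3384919} = - \frac{44643908940064}{9692779869961}$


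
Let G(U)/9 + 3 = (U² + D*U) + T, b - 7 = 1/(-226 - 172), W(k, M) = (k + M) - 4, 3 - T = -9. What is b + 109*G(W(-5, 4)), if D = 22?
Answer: -29670503/398 ≈ -74549.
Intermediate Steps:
T = 12 (T = 3 - 1*(-9) = 3 + 9 = 12)
W(k, M) = -4 + M + k (W(k, M) = (M + k) - 4 = -4 + M + k)
b = 2785/398 (b = 7 + 1/(-226 - 172) = 7 + 1/(-398) = 7 - 1/398 = 2785/398 ≈ 6.9975)
G(U) = 81 + 9*U² + 198*U (G(U) = -27 + 9*((U² + 22*U) + 12) = -27 + 9*(12 + U² + 22*U) = -27 + (108 + 9*U² + 198*U) = 81 + 9*U² + 198*U)
b + 109*G(W(-5, 4)) = 2785/398 + 109*(81 + 9*(-4 + 4 - 5)² + 198*(-4 + 4 - 5)) = 2785/398 + 109*(81 + 9*(-5)² + 198*(-5)) = 2785/398 + 109*(81 + 9*25 - 990) = 2785/398 + 109*(81 + 225 - 990) = 2785/398 + 109*(-684) = 2785/398 - 74556 = -29670503/398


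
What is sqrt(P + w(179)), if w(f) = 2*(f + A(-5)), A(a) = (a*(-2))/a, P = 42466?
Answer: 2*sqrt(10705) ≈ 206.93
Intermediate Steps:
A(a) = -2 (A(a) = (-2*a)/a = -2)
w(f) = -4 + 2*f (w(f) = 2*(f - 2) = 2*(-2 + f) = -4 + 2*f)
sqrt(P + w(179)) = sqrt(42466 + (-4 + 2*179)) = sqrt(42466 + (-4 + 358)) = sqrt(42466 + 354) = sqrt(42820) = 2*sqrt(10705)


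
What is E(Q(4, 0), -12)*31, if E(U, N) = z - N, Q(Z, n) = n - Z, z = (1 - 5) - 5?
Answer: 93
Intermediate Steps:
z = -9 (z = -4 - 5 = -9)
E(U, N) = -9 - N
E(Q(4, 0), -12)*31 = (-9 - 1*(-12))*31 = (-9 + 12)*31 = 3*31 = 93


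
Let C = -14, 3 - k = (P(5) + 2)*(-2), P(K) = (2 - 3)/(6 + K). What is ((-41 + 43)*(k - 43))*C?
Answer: 11144/11 ≈ 1013.1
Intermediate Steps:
P(K) = -1/(6 + K)
k = 75/11 (k = 3 - (-1/(6 + 5) + 2)*(-2) = 3 - (-1/11 + 2)*(-2) = 3 - 21*(-2)/11 = 3 - 1*(-42/11) = 3 + 42/11 = 75/11 ≈ 6.8182)
((-41 + 43)*(k - 43))*C = ((-41 + 43)*(75/11 - 43))*(-14) = (2*(-398/11))*(-14) = -796/11*(-14) = 11144/11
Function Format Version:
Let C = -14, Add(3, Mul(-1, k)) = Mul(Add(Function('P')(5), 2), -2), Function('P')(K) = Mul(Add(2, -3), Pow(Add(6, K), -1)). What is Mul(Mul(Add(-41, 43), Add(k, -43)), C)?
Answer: Rational(11144, 11) ≈ 1013.1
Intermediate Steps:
Function('P')(K) = Mul(-1, Pow(Add(6, K), -1))
k = Rational(75, 11) (k = Add(3, Mul(-1, Mul(Add(Mul(-1, Pow(Add(6, 5), -1)), 2), -2))) = Add(3, Mul(-1, Mul(Add(Mul(-1, Pow(11, -1)), 2), -2))) = Add(3, Mul(-1, Mul(Add(Mul(-1, Rational(1, 11)), 2), -2))) = Add(3, Mul(-1, Mul(Add(Rational(-1, 11), 2), -2))) = Add(3, Mul(-1, Mul(Rational(21, 11), -2))) = Add(3, Mul(-1, Rational(-42, 11))) = Add(3, Rational(42, 11)) = Rational(75, 11) ≈ 6.8182)
Mul(Mul(Add(-41, 43), Add(k, -43)), C) = Mul(Mul(Add(-41, 43), Add(Rational(75, 11), -43)), -14) = Mul(Mul(2, Rational(-398, 11)), -14) = Mul(Rational(-796, 11), -14) = Rational(11144, 11)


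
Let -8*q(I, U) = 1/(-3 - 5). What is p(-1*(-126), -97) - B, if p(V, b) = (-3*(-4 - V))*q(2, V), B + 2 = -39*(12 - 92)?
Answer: -99581/32 ≈ -3111.9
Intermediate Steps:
B = 3118 (B = -2 - 39*(12 - 92) = -2 - 39*(-80) = -2 + 3120 = 3118)
q(I, U) = 1/64 (q(I, U) = -1/(8*(-3 - 5)) = -1/8/(-8) = -1/8*(-1/8) = 1/64)
p(V, b) = 3/16 + 3*V/64 (p(V, b) = -3*(-4 - V)*(1/64) = (12 + 3*V)*(1/64) = 3/16 + 3*V/64)
p(-1*(-126), -97) - B = (3/16 + 3*(-1*(-126))/64) - 1*3118 = (3/16 + (3/64)*126) - 3118 = (3/16 + 189/32) - 3118 = 195/32 - 3118 = -99581/32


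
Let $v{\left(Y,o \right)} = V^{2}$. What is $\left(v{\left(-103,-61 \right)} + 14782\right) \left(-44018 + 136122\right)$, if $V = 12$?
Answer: $1374744304$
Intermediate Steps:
$v{\left(Y,o \right)} = 144$ ($v{\left(Y,o \right)} = 12^{2} = 144$)
$\left(v{\left(-103,-61 \right)} + 14782\right) \left(-44018 + 136122\right) = \left(144 + 14782\right) \left(-44018 + 136122\right) = 14926 \cdot 92104 = 1374744304$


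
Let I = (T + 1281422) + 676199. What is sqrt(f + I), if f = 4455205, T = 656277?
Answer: sqrt(7069103) ≈ 2658.8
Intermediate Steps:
I = 2613898 (I = (656277 + 1281422) + 676199 = 1937699 + 676199 = 2613898)
sqrt(f + I) = sqrt(4455205 + 2613898) = sqrt(7069103)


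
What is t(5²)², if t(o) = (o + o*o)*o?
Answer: 264062500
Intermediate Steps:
t(o) = o*(o + o²) (t(o) = (o + o²)*o = o*(o + o²))
t(5²)² = ((5²)²*(1 + 5²))² = (25²*(1 + 25))² = (625*26)² = 16250² = 264062500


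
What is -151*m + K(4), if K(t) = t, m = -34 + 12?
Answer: 3326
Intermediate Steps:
m = -22
-151*m + K(4) = -151*(-22) + 4 = 3322 + 4 = 3326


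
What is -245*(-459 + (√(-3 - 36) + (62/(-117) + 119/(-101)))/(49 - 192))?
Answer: 17274999980/153621 + 245*I*√39/143 ≈ 1.1245e+5 + 10.699*I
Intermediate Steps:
-245*(-459 + (√(-3 - 36) + (62/(-117) + 119/(-101)))/(49 - 192)) = -245*(-459 + (√(-39) + (62*(-1/117) + 119*(-1/101)))/(-143)) = -245*(-459 + (I*√39 + (-62/117 - 119/101))*(-1/143)) = -245*(-459 + (I*√39 - 20185/11817)*(-1/143)) = -245*(-459 + (-20185/11817 + I*√39)*(-1/143)) = -245*(-459 + (1835/153621 - I*√39/143)) = -245*(-70510204/153621 - I*√39/143) = 17274999980/153621 + 245*I*√39/143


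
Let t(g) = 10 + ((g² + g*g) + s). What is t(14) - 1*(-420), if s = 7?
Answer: 829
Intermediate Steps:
t(g) = 17 + 2*g² (t(g) = 10 + ((g² + g*g) + 7) = 10 + ((g² + g²) + 7) = 10 + (2*g² + 7) = 10 + (7 + 2*g²) = 17 + 2*g²)
t(14) - 1*(-420) = (17 + 2*14²) - 1*(-420) = (17 + 2*196) + 420 = (17 + 392) + 420 = 409 + 420 = 829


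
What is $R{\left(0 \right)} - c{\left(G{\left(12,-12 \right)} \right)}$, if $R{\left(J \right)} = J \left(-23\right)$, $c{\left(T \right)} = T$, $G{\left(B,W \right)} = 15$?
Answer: $-15$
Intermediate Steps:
$R{\left(J \right)} = - 23 J$
$R{\left(0 \right)} - c{\left(G{\left(12,-12 \right)} \right)} = \left(-23\right) 0 - 15 = 0 - 15 = -15$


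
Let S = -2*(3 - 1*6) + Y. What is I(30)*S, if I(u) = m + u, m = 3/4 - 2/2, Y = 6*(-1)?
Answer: 0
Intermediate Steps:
Y = -6
m = -¼ (m = 3*(¼) - 2*½ = ¾ - 1 = -¼ ≈ -0.25000)
I(u) = -¼ + u
S = 0 (S = -2*(3 - 1*6) - 6 = -2*(3 - 6) - 6 = -2*(-3) - 6 = 6 - 6 = 0)
I(30)*S = (-¼ + 30)*0 = (119/4)*0 = 0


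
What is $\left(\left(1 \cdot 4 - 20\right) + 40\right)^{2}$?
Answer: $576$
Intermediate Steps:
$\left(\left(1 \cdot 4 - 20\right) + 40\right)^{2} = \left(\left(4 - 20\right) + 40\right)^{2} = \left(-16 + 40\right)^{2} = 24^{2} = 576$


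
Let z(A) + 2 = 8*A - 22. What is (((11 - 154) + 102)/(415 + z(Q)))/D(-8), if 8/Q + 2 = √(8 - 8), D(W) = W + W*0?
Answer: 41/2872 ≈ 0.014276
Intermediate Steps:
D(W) = W (D(W) = W + 0 = W)
Q = -4 (Q = 8/(-2 + √(8 - 8)) = 8/(-2 + √0) = 8/(-2 + 0) = 8/(-2) = 8*(-½) = -4)
z(A) = -24 + 8*A (z(A) = -2 + (8*A - 22) = -2 + (-22 + 8*A) = -24 + 8*A)
(((11 - 154) + 102)/(415 + z(Q)))/D(-8) = (((11 - 154) + 102)/(415 + (-24 + 8*(-4))))/(-8) = ((-143 + 102)/(415 + (-24 - 32)))*(-⅛) = -41/(415 - 56)*(-⅛) = -41/359*(-⅛) = 41/2872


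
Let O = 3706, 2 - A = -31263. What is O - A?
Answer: -27559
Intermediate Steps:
A = 31265 (A = 2 - 1*(-31263) = 2 + 31263 = 31265)
O - A = 3706 - 1*31265 = 3706 - 31265 = -27559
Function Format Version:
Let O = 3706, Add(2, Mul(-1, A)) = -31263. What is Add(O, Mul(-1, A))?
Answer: -27559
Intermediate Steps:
A = 31265 (A = Add(2, Mul(-1, -31263)) = Add(2, 31263) = 31265)
Add(O, Mul(-1, A)) = Add(3706, Mul(-1, 31265)) = Add(3706, -31265) = -27559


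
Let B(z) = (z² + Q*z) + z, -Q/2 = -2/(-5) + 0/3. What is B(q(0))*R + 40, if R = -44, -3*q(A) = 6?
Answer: -592/5 ≈ -118.40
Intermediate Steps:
q(A) = -2 (q(A) = -⅓*6 = -2)
Q = -⅘ (Q = -2*(-2/(-5) + 0/3) = -2*(-2*(-⅕) + 0*(⅓)) = -2*(⅖ + 0) = -2*⅖ = -⅘ ≈ -0.80000)
B(z) = z² + z/5 (B(z) = (z² - 4*z/5) + z = z² + z/5)
B(q(0))*R + 40 = -2*(⅕ - 2)*(-44) + 40 = -2*(-9/5)*(-44) + 40 = (18/5)*(-44) + 40 = -792/5 + 40 = -592/5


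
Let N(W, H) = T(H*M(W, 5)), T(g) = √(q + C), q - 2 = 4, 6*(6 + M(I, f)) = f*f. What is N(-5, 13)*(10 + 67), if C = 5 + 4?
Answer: 77*√15 ≈ 298.22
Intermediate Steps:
M(I, f) = -6 + f²/6 (M(I, f) = -6 + (f*f)/6 = -6 + f²/6)
q = 6 (q = 2 + 4 = 6)
C = 9
T(g) = √15 (T(g) = √(6 + 9) = √15)
N(W, H) = √15
N(-5, 13)*(10 + 67) = √15*(10 + 67) = √15*77 = 77*√15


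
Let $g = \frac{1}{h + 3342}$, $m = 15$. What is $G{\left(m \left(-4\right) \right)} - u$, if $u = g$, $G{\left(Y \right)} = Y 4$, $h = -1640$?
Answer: $- \frac{408481}{1702} \approx -240.0$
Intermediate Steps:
$G{\left(Y \right)} = 4 Y$
$g = \frac{1}{1702}$ ($g = \frac{1}{-1640 + 3342} = \frac{1}{1702} \approx 0.00058754$)
$u = \frac{1}{1702} \approx 0.00058754$
$G{\left(m \left(-4\right) \right)} - u = 4 \cdot 15 \left(-4\right) - \frac{1}{1702} = 4 \left(-60\right) - \frac{1}{1702} = -240 - \frac{1}{1702} = - \frac{408481}{1702}$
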